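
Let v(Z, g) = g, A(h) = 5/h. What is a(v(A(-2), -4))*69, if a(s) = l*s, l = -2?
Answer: 552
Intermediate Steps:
a(s) = -2*s
a(v(A(-2), -4))*69 = -2*(-4)*69 = 8*69 = 552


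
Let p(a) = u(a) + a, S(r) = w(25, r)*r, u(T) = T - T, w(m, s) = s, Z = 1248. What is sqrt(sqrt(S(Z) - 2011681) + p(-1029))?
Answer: sqrt(-1029 + I*sqrt(454177)) ≈ 10.026 + 33.608*I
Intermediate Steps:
u(T) = 0
S(r) = r**2 (S(r) = r*r = r**2)
p(a) = a (p(a) = 0 + a = a)
sqrt(sqrt(S(Z) - 2011681) + p(-1029)) = sqrt(sqrt(1248**2 - 2011681) - 1029) = sqrt(sqrt(1557504 - 2011681) - 1029) = sqrt(sqrt(-454177) - 1029) = sqrt(I*sqrt(454177) - 1029) = sqrt(-1029 + I*sqrt(454177))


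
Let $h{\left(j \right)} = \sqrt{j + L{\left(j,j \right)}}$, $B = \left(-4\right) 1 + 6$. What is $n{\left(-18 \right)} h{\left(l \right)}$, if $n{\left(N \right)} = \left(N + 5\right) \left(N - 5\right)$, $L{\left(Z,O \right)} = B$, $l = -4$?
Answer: $299 i \sqrt{2} \approx 422.85 i$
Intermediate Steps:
$B = 2$ ($B = -4 + 6 = 2$)
$L{\left(Z,O \right)} = 2$
$n{\left(N \right)} = \left(-5 + N\right) \left(5 + N\right)$ ($n{\left(N \right)} = \left(5 + N\right) \left(-5 + N\right) = \left(-5 + N\right) \left(5 + N\right)$)
$h{\left(j \right)} = \sqrt{2 + j}$ ($h{\left(j \right)} = \sqrt{j + 2} = \sqrt{2 + j}$)
$n{\left(-18 \right)} h{\left(l \right)} = \left(-25 + \left(-18\right)^{2}\right) \sqrt{2 - 4} = \left(-25 + 324\right) \sqrt{-2} = 299 i \sqrt{2}$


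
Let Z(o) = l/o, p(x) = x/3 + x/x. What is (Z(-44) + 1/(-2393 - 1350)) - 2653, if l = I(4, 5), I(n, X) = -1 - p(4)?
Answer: -655373165/247038 ≈ -2652.9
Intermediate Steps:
p(x) = 1 + x/3 (p(x) = x*(⅓) + 1 = x/3 + 1 = 1 + x/3)
I(n, X) = -10/3 (I(n, X) = -1 - (1 + (⅓)*4) = -1 - (1 + 4/3) = -1 - 1*7/3 = -1 - 7/3 = -10/3)
l = -10/3 ≈ -3.3333
Z(o) = -10/(3*o)
(Z(-44) + 1/(-2393 - 1350)) - 2653 = (-10/3/(-44) + 1/(-2393 - 1350)) - 2653 = (-10/3*(-1/44) + 1/(-3743)) - 2653 = (5/66 - 1/3743) - 2653 = 18649/247038 - 2653 = -655373165/247038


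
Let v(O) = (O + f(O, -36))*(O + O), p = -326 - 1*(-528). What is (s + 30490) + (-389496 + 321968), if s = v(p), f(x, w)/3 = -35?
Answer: 2150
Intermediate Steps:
p = 202 (p = -326 + 528 = 202)
f(x, w) = -105 (f(x, w) = 3*(-35) = -105)
v(O) = 2*O*(-105 + O) (v(O) = (O - 105)*(O + O) = (-105 + O)*(2*O) = 2*O*(-105 + O))
s = 39188 (s = 2*202*(-105 + 202) = 2*202*97 = 39188)
(s + 30490) + (-389496 + 321968) = (39188 + 30490) + (-389496 + 321968) = 69678 - 67528 = 2150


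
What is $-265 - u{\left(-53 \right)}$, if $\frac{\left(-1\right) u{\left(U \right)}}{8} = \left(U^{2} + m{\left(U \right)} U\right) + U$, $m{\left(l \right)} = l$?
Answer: $44255$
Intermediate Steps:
$u{\left(U \right)} = - 16 U^{2} - 8 U$ ($u{\left(U \right)} = - 8 \left(\left(U^{2} + U U\right) + U\right) = - 8 \left(\left(U^{2} + U^{2}\right) + U\right) = - 8 \left(2 U^{2} + U\right) = - 8 \left(U + 2 U^{2}\right) = - 16 U^{2} - 8 U$)
$-265 - u{\left(-53 \right)} = -265 - \left(-8\right) \left(-53\right) \left(1 + 2 \left(-53\right)\right) = -265 - \left(-8\right) \left(-53\right) \left(1 - 106\right) = -265 - \left(-8\right) \left(-53\right) \left(-105\right) = -265 - -44520 = -265 + 44520 = 44255$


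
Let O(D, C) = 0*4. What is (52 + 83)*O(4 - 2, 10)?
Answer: 0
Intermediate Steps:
O(D, C) = 0
(52 + 83)*O(4 - 2, 10) = (52 + 83)*0 = 135*0 = 0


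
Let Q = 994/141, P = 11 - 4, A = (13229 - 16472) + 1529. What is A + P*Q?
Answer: -234716/141 ≈ -1664.7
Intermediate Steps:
A = -1714 (A = -3243 + 1529 = -1714)
P = 7
Q = 994/141 (Q = 994*(1/141) = 994/141 ≈ 7.0496)
A + P*Q = -1714 + 7*(994/141) = -1714 + 6958/141 = -234716/141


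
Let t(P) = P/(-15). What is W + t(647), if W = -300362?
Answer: -4506077/15 ≈ -3.0041e+5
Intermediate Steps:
t(P) = -P/15 (t(P) = P*(-1/15) = -P/15)
W + t(647) = -300362 - 1/15*647 = -300362 - 647/15 = -4506077/15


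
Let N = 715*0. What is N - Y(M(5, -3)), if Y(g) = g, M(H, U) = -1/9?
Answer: ⅑ ≈ 0.11111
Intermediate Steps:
M(H, U) = -⅑ (M(H, U) = -1*⅑ = -⅑)
N = 0
N - Y(M(5, -3)) = 0 - 1*(-⅑) = 0 + ⅑ = ⅑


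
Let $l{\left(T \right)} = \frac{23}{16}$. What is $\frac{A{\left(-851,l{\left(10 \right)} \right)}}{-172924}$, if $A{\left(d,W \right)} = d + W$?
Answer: $\frac{13593}{2766784} \approx 0.0049129$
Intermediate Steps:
$l{\left(T \right)} = \frac{23}{16}$ ($l{\left(T \right)} = 23 \cdot \frac{1}{16} = \frac{23}{16}$)
$A{\left(d,W \right)} = W + d$
$\frac{A{\left(-851,l{\left(10 \right)} \right)}}{-172924} = \frac{\frac{23}{16} - 851}{-172924} = \left(- \frac{13593}{16}\right) \left(- \frac{1}{172924}\right) = \frac{13593}{2766784}$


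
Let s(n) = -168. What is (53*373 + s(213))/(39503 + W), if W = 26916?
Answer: 1153/3907 ≈ 0.29511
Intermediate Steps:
(53*373 + s(213))/(39503 + W) = (53*373 - 168)/(39503 + 26916) = (19769 - 168)/66419 = 19601*(1/66419) = 1153/3907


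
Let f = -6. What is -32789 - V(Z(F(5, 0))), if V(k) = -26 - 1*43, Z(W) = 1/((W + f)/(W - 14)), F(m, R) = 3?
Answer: -32720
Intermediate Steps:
Z(W) = (-14 + W)/(-6 + W) (Z(W) = 1/((W - 6)/(W - 14)) = 1/((-6 + W)/(-14 + W)) = (-14 + W)/(-6 + W))
V(k) = -69 (V(k) = -26 - 43 = -69)
-32789 - V(Z(F(5, 0))) = -32789 - 1*(-69) = -32789 + 69 = -32720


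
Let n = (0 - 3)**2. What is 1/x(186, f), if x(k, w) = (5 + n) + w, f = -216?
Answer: -1/202 ≈ -0.0049505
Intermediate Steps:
n = 9 (n = (-3)**2 = 9)
x(k, w) = 14 + w (x(k, w) = (5 + 9) + w = 14 + w)
1/x(186, f) = 1/(14 - 216) = 1/(-202) = -1/202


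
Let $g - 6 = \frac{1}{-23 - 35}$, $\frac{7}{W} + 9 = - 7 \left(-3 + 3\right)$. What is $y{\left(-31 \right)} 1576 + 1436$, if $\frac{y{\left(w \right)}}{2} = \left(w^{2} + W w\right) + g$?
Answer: $\frac{815719972}{261} \approx 3.1254 \cdot 10^{6}$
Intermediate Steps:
$W = - \frac{7}{9}$ ($W = \frac{7}{-9 - 7 \left(-3 + 3\right)} = \frac{7}{-9 - 0} = \frac{7}{-9 + 0} = \frac{7}{-9} = 7 \left(- \frac{1}{9}\right) = - \frac{7}{9} \approx -0.77778$)
$g = \frac{347}{58}$ ($g = 6 + \frac{1}{-23 - 35} = 6 + \frac{1}{-58} = 6 - \frac{1}{58} = \frac{347}{58} \approx 5.9828$)
$y{\left(w \right)} = \frac{347}{29} + 2 w^{2} - \frac{14 w}{9}$ ($y{\left(w \right)} = 2 \left(\left(w^{2} - \frac{7 w}{9}\right) + \frac{347}{58}\right) = 2 \left(\frac{347}{58} + w^{2} - \frac{7 w}{9}\right) = \frac{347}{29} + 2 w^{2} - \frac{14 w}{9}$)
$y{\left(-31 \right)} 1576 + 1436 = \left(\frac{347}{29} + 2 \left(-31\right)^{2} - - \frac{434}{9}\right) 1576 + 1436 = \left(\frac{347}{29} + 2 \cdot 961 + \frac{434}{9}\right) 1576 + 1436 = \left(\frac{347}{29} + 1922 + \frac{434}{9}\right) 1576 + 1436 = \frac{517351}{261} \cdot 1576 + 1436 = \frac{815345176}{261} + 1436 = \frac{815719972}{261}$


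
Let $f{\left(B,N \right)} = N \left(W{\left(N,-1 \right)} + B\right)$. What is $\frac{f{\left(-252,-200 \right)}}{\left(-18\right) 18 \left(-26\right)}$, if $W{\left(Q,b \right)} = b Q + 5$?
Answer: $\frac{1175}{1053} \approx 1.1159$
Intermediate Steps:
$W{\left(Q,b \right)} = 5 + Q b$ ($W{\left(Q,b \right)} = Q b + 5 = 5 + Q b$)
$f{\left(B,N \right)} = N \left(5 + B - N\right)$ ($f{\left(B,N \right)} = N \left(\left(5 + N \left(-1\right)\right) + B\right) = N \left(\left(5 - N\right) + B\right) = N \left(5 + B - N\right)$)
$\frac{f{\left(-252,-200 \right)}}{\left(-18\right) 18 \left(-26\right)} = \frac{\left(-200\right) \left(5 - 252 - -200\right)}{\left(-18\right) 18 \left(-26\right)} = \frac{\left(-200\right) \left(5 - 252 + 200\right)}{\left(-324\right) \left(-26\right)} = \frac{\left(-200\right) \left(-47\right)}{8424} = 9400 \cdot \frac{1}{8424} = \frac{1175}{1053}$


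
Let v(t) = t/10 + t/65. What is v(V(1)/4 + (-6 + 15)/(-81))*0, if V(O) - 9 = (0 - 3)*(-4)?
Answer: 0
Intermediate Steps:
V(O) = 21 (V(O) = 9 + (0 - 3)*(-4) = 9 - 3*(-4) = 9 + 12 = 21)
v(t) = 3*t/26 (v(t) = t*(1/10) + t*(1/65) = t/10 + t/65 = 3*t/26)
v(V(1)/4 + (-6 + 15)/(-81))*0 = (3*(21/4 + (-6 + 15)/(-81))/26)*0 = (3*(21*(1/4) + 9*(-1/81))/26)*0 = (3*(21/4 - 1/9)/26)*0 = ((3/26)*(185/36))*0 = (185/312)*0 = 0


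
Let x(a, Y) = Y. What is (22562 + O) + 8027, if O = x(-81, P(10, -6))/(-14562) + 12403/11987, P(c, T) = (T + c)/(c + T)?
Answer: 5339634135265/174554694 ≈ 30590.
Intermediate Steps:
P(c, T) = 1 (P(c, T) = (T + c)/(T + c) = 1)
O = 180600499/174554694 (O = 1/(-14562) + 12403/11987 = 1*(-1/14562) + 12403*(1/11987) = -1/14562 + 12403/11987 = 180600499/174554694 ≈ 1.0346)
(22562 + O) + 8027 = (22562 + 180600499/174554694) + 8027 = 3938483606527/174554694 + 8027 = 5339634135265/174554694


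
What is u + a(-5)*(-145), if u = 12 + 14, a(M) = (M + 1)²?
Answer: -2294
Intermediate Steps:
a(M) = (1 + M)²
u = 26
u + a(-5)*(-145) = 26 + (1 - 5)²*(-145) = 26 + (-4)²*(-145) = 26 + 16*(-145) = 26 - 2320 = -2294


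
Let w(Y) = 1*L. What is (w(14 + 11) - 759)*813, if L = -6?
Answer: -621945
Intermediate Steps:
w(Y) = -6 (w(Y) = 1*(-6) = -6)
(w(14 + 11) - 759)*813 = (-6 - 759)*813 = -765*813 = -621945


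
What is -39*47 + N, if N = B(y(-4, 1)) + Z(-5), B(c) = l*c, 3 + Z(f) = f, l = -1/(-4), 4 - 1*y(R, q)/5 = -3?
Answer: -7329/4 ≈ -1832.3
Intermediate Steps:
y(R, q) = 35 (y(R, q) = 20 - 5*(-3) = 20 + 15 = 35)
l = ¼ (l = -1*(-¼) = ¼ ≈ 0.25000)
Z(f) = -3 + f
B(c) = c/4
N = ¾ (N = (¼)*35 + (-3 - 5) = 35/4 - 8 = ¾ ≈ 0.75000)
-39*47 + N = -39*47 + ¾ = -1833 + ¾ = -7329/4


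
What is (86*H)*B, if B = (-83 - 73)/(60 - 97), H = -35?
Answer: -469560/37 ≈ -12691.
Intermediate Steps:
B = 156/37 (B = -156/(-37) = -156*(-1/37) = 156/37 ≈ 4.2162)
(86*H)*B = (86*(-35))*(156/37) = -3010*156/37 = -469560/37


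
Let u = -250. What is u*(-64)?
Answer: 16000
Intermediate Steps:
u*(-64) = -250*(-64) = 16000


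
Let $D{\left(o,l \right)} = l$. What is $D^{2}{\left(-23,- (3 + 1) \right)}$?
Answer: $16$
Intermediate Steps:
$D^{2}{\left(-23,- (3 + 1) \right)} = \left(- (3 + 1)\right)^{2} = \left(\left(-1\right) 4\right)^{2} = \left(-4\right)^{2} = 16$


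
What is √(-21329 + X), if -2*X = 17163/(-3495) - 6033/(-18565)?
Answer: I*√399048381744013385/4325645 ≈ 146.04*I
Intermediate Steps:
X = 9918192/4325645 (X = -(17163/(-3495) - 6033/(-18565))/2 = -(17163*(-1/3495) - 6033*(-1/18565))/2 = -(-5721/1165 + 6033/18565)/2 = -½*(-19836384/4325645) = 9918192/4325645 ≈ 2.2929)
√(-21329 + X) = √(-21329 + 9918192/4325645) = √(-92251764013/4325645) = I*√399048381744013385/4325645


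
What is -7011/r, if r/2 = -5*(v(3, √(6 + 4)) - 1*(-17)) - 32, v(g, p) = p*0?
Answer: 779/26 ≈ 29.962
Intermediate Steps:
v(g, p) = 0
r = -234 (r = 2*(-5*(0 - 1*(-17)) - 32) = 2*(-5*(0 + 17) - 32) = 2*(-5*17 - 32) = 2*(-85 - 32) = 2*(-117) = -234)
-7011/r = -7011/(-234) = -7011*(-1/234) = 779/26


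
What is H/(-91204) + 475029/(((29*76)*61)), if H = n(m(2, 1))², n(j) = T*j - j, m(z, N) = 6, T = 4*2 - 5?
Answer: 10826296245/3065457644 ≈ 3.5317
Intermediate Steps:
T = 3 (T = 8 - 5 = 3)
n(j) = 2*j (n(j) = 3*j - j = 2*j)
H = 144 (H = (2*6)² = 12² = 144)
H/(-91204) + 475029/(((29*76)*61)) = 144/(-91204) + 475029/(((29*76)*61)) = 144*(-1/91204) + 475029/((2204*61)) = -36/22801 + 475029/134444 = 10826296245/3065457644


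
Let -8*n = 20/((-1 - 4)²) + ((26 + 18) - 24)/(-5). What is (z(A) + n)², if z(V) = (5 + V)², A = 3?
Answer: 103684/25 ≈ 4147.4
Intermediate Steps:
n = ⅖ (n = -(20/((-1 - 4)²) + ((26 + 18) - 24)/(-5))/8 = -(20/((-5)²) + (44 - 24)*(-⅕))/8 = -(20/25 + 20*(-⅕))/8 = -(20*(1/25) - 4)/8 = -(⅘ - 4)/8 = -⅛*(-16/5) = ⅖ ≈ 0.40000)
(z(A) + n)² = ((5 + 3)² + ⅖)² = (8² + ⅖)² = (64 + ⅖)² = (322/5)² = 103684/25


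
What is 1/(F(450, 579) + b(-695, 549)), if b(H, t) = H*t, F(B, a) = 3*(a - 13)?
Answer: -1/379857 ≈ -2.6326e-6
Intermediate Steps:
F(B, a) = -39 + 3*a (F(B, a) = 3*(-13 + a) = -39 + 3*a)
1/(F(450, 579) + b(-695, 549)) = 1/((-39 + 3*579) - 695*549) = 1/((-39 + 1737) - 381555) = 1/(1698 - 381555) = 1/(-379857) = -1/379857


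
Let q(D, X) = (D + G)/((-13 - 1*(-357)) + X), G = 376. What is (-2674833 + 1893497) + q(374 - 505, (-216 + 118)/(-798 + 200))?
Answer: -16080661565/20581 ≈ -7.8134e+5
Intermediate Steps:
q(D, X) = (376 + D)/(344 + X) (q(D, X) = (D + 376)/((-13 - 1*(-357)) + X) = (376 + D)/((-13 + 357) + X) = (376 + D)/(344 + X))
(-2674833 + 1893497) + q(374 - 505, (-216 + 118)/(-798 + 200)) = (-2674833 + 1893497) + (376 + (374 - 505))/(344 + (-216 + 118)/(-798 + 200)) = -781336 + (376 - 131)/(344 - 98/(-598)) = -781336 + 245/(344 - 98*(-1/598)) = -781336 + 245/(344 + 49/299) = -781336 + 245/(102905/299) = -781336 + (299/102905)*245 = -781336 + 14651/20581 = -16080661565/20581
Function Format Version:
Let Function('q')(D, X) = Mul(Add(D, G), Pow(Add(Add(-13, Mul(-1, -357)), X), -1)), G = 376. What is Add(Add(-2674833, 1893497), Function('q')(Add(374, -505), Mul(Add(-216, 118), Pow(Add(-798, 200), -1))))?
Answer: Rational(-16080661565, 20581) ≈ -7.8134e+5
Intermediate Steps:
Function('q')(D, X) = Mul(Pow(Add(344, X), -1), Add(376, D)) (Function('q')(D, X) = Mul(Add(D, 376), Pow(Add(Add(-13, Mul(-1, -357)), X), -1)) = Mul(Add(376, D), Pow(Add(Add(-13, 357), X), -1)) = Mul(Add(376, D), Pow(Add(344, X), -1)) = Mul(Pow(Add(344, X), -1), Add(376, D)))
Add(Add(-2674833, 1893497), Function('q')(Add(374, -505), Mul(Add(-216, 118), Pow(Add(-798, 200), -1)))) = Add(Add(-2674833, 1893497), Mul(Pow(Add(344, Mul(Add(-216, 118), Pow(Add(-798, 200), -1))), -1), Add(376, Add(374, -505)))) = Add(-781336, Mul(Pow(Add(344, Mul(-98, Pow(-598, -1))), -1), Add(376, -131))) = Add(-781336, Mul(Pow(Add(344, Mul(-98, Rational(-1, 598))), -1), 245)) = Add(-781336, Mul(Pow(Add(344, Rational(49, 299)), -1), 245)) = Add(-781336, Mul(Pow(Rational(102905, 299), -1), 245)) = Add(-781336, Mul(Rational(299, 102905), 245)) = Add(-781336, Rational(14651, 20581)) = Rational(-16080661565, 20581)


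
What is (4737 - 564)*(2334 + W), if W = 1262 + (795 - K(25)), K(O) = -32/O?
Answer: 458224611/25 ≈ 1.8329e+7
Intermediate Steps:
W = 51457/25 (W = 1262 + (795 - (-32)/25) = 1262 + (795 - 1*(-32/25)) = 1262 + (795 + 32/25) = 1262 + 19907/25 = 51457/25 ≈ 2058.3)
(4737 - 564)*(2334 + W) = (4737 - 564)*(2334 + 51457/25) = 4173*(109807/25) = 458224611/25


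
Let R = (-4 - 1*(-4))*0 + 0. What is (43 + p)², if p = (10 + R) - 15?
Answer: 1444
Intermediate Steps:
R = 0 (R = (-4 + 4)*0 + 0 = 0*0 + 0 = 0 + 0 = 0)
p = -5 (p = (10 + 0) - 15 = 10 - 15 = -5)
(43 + p)² = (43 - 5)² = 38² = 1444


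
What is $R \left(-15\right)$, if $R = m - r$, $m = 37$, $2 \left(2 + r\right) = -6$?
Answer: $-630$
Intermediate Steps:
$r = -5$ ($r = -2 + \frac{1}{2} \left(-6\right) = -2 - 3 = -5$)
$R = 42$ ($R = 37 - -5 = 37 + 5 = 42$)
$R \left(-15\right) = 42 \left(-15\right) = -630$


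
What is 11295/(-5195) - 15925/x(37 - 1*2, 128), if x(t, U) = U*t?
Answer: -761897/132992 ≈ -5.7289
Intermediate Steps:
11295/(-5195) - 15925/x(37 - 1*2, 128) = 11295/(-5195) - 15925*1/(128*(37 - 1*2)) = 11295*(-1/5195) - 15925*1/(128*(37 - 2)) = -2259/1039 - 15925/(128*35) = -2259/1039 - 15925/4480 = -2259/1039 - 15925*1/4480 = -2259/1039 - 455/128 = -761897/132992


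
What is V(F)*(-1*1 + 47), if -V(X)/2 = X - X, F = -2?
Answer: 0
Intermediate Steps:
V(X) = 0 (V(X) = -2*(X - X) = -2*0 = 0)
V(F)*(-1*1 + 47) = 0*(-1*1 + 47) = 0*(-1 + 47) = 0*46 = 0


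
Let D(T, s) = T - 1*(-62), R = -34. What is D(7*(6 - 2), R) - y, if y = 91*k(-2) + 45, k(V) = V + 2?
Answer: 45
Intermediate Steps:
k(V) = 2 + V
D(T, s) = 62 + T (D(T, s) = T + 62 = 62 + T)
y = 45 (y = 91*(2 - 2) + 45 = 91*0 + 45 = 0 + 45 = 45)
D(7*(6 - 2), R) - y = (62 + 7*(6 - 2)) - 1*45 = (62 + 7*4) - 45 = (62 + 28) - 45 = 90 - 45 = 45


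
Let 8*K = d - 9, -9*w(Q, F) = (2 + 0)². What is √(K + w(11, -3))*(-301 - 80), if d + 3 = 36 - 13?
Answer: -127*√134/4 ≈ -367.53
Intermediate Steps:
d = 20 (d = -3 + (36 - 13) = -3 + 23 = 20)
w(Q, F) = -4/9 (w(Q, F) = -(2 + 0)²/9 = -⅑*2² = -⅑*4 = -4/9)
K = 11/8 (K = (20 - 9)/8 = (⅛)*11 = 11/8 ≈ 1.3750)
√(K + w(11, -3))*(-301 - 80) = √(11/8 - 4/9)*(-301 - 80) = √(67/72)*(-381) = (√134/12)*(-381) = -127*√134/4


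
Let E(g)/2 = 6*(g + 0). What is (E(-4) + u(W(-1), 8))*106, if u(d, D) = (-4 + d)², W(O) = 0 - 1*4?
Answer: 1696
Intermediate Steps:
W(O) = -4 (W(O) = 0 - 4 = -4)
E(g) = 12*g (E(g) = 2*(6*(g + 0)) = 2*(6*g) = 12*g)
(E(-4) + u(W(-1), 8))*106 = (12*(-4) + (-4 - 4)²)*106 = (-48 + (-8)²)*106 = (-48 + 64)*106 = 16*106 = 1696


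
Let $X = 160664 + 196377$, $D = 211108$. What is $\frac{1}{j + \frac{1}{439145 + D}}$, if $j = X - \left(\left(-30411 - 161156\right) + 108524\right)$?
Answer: $\frac{650253}{286165941253} \approx 2.2723 \cdot 10^{-6}$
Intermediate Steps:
$X = 357041$
$j = 440084$ ($j = 357041 - \left(\left(-30411 - 161156\right) + 108524\right) = 357041 - \left(-191567 + 108524\right) = 357041 - -83043 = 357041 + 83043 = 440084$)
$\frac{1}{j + \frac{1}{439145 + D}} = \frac{1}{440084 + \frac{1}{439145 + 211108}} = \frac{1}{440084 + \frac{1}{650253}} = \frac{1}{\frac{286165941253}{650253}} = \frac{650253}{286165941253}$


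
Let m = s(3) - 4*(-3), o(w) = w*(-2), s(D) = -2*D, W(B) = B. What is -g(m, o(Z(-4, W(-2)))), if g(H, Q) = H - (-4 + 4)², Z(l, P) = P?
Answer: -6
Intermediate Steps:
o(w) = -2*w
m = 6 (m = -2*3 - 4*(-3) = -6 + 12 = 6)
g(H, Q) = H (g(H, Q) = H - 1*0² = H - 1*0 = H + 0 = H)
-g(m, o(Z(-4, W(-2)))) = -1*6 = -6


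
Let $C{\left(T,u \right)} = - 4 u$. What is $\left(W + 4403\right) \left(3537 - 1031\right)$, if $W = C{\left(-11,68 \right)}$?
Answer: $10352286$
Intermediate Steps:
$W = -272$ ($W = \left(-4\right) 68 = -272$)
$\left(W + 4403\right) \left(3537 - 1031\right) = \left(-272 + 4403\right) \left(3537 - 1031\right) = 4131 \cdot 2506 = 10352286$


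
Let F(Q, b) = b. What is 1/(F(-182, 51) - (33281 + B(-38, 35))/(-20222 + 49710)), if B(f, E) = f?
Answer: 29488/1470645 ≈ 0.020051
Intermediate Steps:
1/(F(-182, 51) - (33281 + B(-38, 35))/(-20222 + 49710)) = 1/(51 - (33281 - 38)/(-20222 + 49710)) = 1/(51 - 33243/29488) = 1/(1470645/29488) = 29488/1470645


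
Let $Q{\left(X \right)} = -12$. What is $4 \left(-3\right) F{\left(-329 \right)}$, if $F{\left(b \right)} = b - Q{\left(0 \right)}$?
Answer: $3804$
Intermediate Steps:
$F{\left(b \right)} = 12 + b$ ($F{\left(b \right)} = b - -12 = b + 12 = 12 + b$)
$4 \left(-3\right) F{\left(-329 \right)} = 4 \left(-3\right) \left(12 - 329\right) = \left(-12\right) \left(-317\right) = 3804$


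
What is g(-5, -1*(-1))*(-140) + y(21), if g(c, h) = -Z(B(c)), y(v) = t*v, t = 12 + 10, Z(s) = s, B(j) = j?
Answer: -238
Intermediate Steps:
t = 22
y(v) = 22*v
g(c, h) = -c
g(-5, -1*(-1))*(-140) + y(21) = -1*(-5)*(-140) + 22*21 = 5*(-140) + 462 = -700 + 462 = -238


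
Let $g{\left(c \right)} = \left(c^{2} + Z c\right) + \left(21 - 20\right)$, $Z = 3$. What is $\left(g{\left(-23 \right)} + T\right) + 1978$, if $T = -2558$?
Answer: $-119$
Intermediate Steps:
$g{\left(c \right)} = 1 + c^{2} + 3 c$ ($g{\left(c \right)} = \left(c^{2} + 3 c\right) + \left(21 - 20\right) = \left(c^{2} + 3 c\right) + 1 = 1 + c^{2} + 3 c$)
$\left(g{\left(-23 \right)} + T\right) + 1978 = \left(\left(1 + \left(-23\right)^{2} + 3 \left(-23\right)\right) - 2558\right) + 1978 = \left(\left(1 + 529 - 69\right) - 2558\right) + 1978 = \left(461 - 2558\right) + 1978 = -2097 + 1978 = -119$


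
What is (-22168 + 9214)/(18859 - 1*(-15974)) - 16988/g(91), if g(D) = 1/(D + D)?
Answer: -2111710582/683 ≈ -3.0918e+6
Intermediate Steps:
g(D) = 1/(2*D)
(-22168 + 9214)/(18859 - 1*(-15974)) - 16988/g(91) = (-22168 + 9214)/(18859 - 1*(-15974)) - 16988/((1/2)/91) = -12954/(18859 + 15974) - 16988/((1/2)*(1/91)) = -12954/34833 - 16988/1/182 = -12954*1/34833 - 16988*182 = -254/683 - 3091816 = -2111710582/683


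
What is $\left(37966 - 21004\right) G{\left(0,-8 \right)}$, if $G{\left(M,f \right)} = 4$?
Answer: $67848$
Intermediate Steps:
$\left(37966 - 21004\right) G{\left(0,-8 \right)} = \left(37966 - 21004\right) 4 = 16962 \cdot 4 = 67848$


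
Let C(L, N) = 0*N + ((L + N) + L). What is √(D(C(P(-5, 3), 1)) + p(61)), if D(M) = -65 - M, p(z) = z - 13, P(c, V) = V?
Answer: 2*I*√6 ≈ 4.899*I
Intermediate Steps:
p(z) = -13 + z
C(L, N) = N + 2*L (C(L, N) = 0 + (N + 2*L) = N + 2*L)
√(D(C(P(-5, 3), 1)) + p(61)) = √((-65 - (1 + 2*3)) + (-13 + 61)) = √((-65 - (1 + 6)) + 48) = √((-65 - 1*7) + 48) = √((-65 - 7) + 48) = √(-72 + 48) = √(-24) = 2*I*√6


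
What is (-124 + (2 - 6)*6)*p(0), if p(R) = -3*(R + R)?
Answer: 0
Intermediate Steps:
p(R) = -6*R
(-124 + (2 - 6)*6)*p(0) = (-124 + (2 - 6)*6)*(-6*0) = (-124 - 4*6)*0 = (-124 - 24)*0 = -148*0 = 0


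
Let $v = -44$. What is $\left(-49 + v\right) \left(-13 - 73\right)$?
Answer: $7998$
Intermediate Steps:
$\left(-49 + v\right) \left(-13 - 73\right) = \left(-49 - 44\right) \left(-13 - 73\right) = - 93 \left(-13 - 73\right) = \left(-93\right) \left(-86\right) = 7998$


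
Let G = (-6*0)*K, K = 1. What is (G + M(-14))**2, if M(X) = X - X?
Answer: 0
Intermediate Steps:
M(X) = 0
G = 0 (G = -6*0*1 = 0*1 = 0)
(G + M(-14))**2 = (0 + 0)**2 = 0**2 = 0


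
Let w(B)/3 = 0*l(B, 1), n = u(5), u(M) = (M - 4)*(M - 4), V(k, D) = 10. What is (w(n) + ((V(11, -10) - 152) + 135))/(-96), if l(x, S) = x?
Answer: 7/96 ≈ 0.072917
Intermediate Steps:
u(M) = (-4 + M)² (u(M) = (-4 + M)*(-4 + M) = (-4 + M)²)
n = 1 (n = (-4 + 5)² = 1² = 1)
w(B) = 0 (w(B) = 3*(0*B) = 3*0 = 0)
(w(n) + ((V(11, -10) - 152) + 135))/(-96) = (0 + ((10 - 152) + 135))/(-96) = -(0 + (-142 + 135))/96 = -(0 - 7)/96 = -1/96*(-7) = 7/96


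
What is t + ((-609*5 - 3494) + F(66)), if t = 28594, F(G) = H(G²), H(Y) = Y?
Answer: 26411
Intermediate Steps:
F(G) = G²
t + ((-609*5 - 3494) + F(66)) = 28594 + ((-609*5 - 3494) + 66²) = 28594 + ((-3045 - 3494) + 4356) = 28594 + (-6539 + 4356) = 28594 - 2183 = 26411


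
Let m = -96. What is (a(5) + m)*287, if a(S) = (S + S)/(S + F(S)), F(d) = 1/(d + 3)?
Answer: -26992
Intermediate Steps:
F(d) = 1/(3 + d)
a(S) = 2*S/(S + 1/(3 + S)) (a(S) = (S + S)/(S + 1/(3 + S)) = (2*S)/(S + 1/(3 + S)) = 2*S/(S + 1/(3 + S)))
(a(5) + m)*287 = (2*5*(3 + 5)/(1 + 5*(3 + 5)) - 96)*287 = (2*5*8/(1 + 5*8) - 96)*287 = (2*5*8/(1 + 40) - 96)*287 = (2*5*8/41 - 96)*287 = (2*5*(1/41)*8 - 96)*287 = (80/41 - 96)*287 = -3856/41*287 = -26992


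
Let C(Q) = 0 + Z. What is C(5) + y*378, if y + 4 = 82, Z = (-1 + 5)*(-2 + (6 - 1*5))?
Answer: 29480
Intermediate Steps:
Z = -4 (Z = 4*(-2 + (6 - 5)) = 4*(-2 + 1) = 4*(-1) = -4)
y = 78 (y = -4 + 82 = 78)
C(Q) = -4 (C(Q) = 0 - 4 = -4)
C(5) + y*378 = -4 + 78*378 = -4 + 29484 = 29480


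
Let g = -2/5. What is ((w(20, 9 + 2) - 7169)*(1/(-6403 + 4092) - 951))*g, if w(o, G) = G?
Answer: -31463160792/11555 ≈ -2.7229e+6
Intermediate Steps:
g = -⅖ (g = -2*⅕ = -⅖ ≈ -0.40000)
((w(20, 9 + 2) - 7169)*(1/(-6403 + 4092) - 951))*g = (((9 + 2) - 7169)*(1/(-6403 + 4092) - 951))*(-⅖) = ((11 - 7169)*(1/(-2311) - 951))*(-⅖) = -7158*(-1/2311 - 951)*(-⅖) = -7158*(-2197762/2311)*(-⅖) = (15731580396/2311)*(-⅖) = -31463160792/11555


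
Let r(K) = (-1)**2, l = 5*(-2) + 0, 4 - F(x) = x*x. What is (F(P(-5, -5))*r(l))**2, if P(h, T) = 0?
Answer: 16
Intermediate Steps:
F(x) = 4 - x**2 (F(x) = 4 - x*x = 4 - x**2)
l = -10 (l = -10 + 0 = -10)
r(K) = 1
(F(P(-5, -5))*r(l))**2 = ((4 - 1*0**2)*1)**2 = ((4 - 1*0)*1)**2 = ((4 + 0)*1)**2 = (4*1)**2 = 4**2 = 16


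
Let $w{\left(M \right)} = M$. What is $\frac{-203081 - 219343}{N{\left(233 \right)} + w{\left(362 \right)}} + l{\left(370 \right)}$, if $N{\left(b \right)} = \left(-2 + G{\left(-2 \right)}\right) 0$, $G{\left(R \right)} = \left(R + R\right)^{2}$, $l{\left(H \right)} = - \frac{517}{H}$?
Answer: $- \frac{78242017}{66970} \approx -1168.3$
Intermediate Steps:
$G{\left(R \right)} = 4 R^{2}$ ($G{\left(R \right)} = \left(2 R\right)^{2} = 4 R^{2}$)
$N{\left(b \right)} = 0$ ($N{\left(b \right)} = \left(-2 + 4 \left(-2\right)^{2}\right) 0 = \left(-2 + 4 \cdot 4\right) 0 = \left(-2 + 16\right) 0 = 14 \cdot 0 = 0$)
$\frac{-203081 - 219343}{N{\left(233 \right)} + w{\left(362 \right)}} + l{\left(370 \right)} = \frac{-203081 - 219343}{0 + 362} - \frac{517}{370} = - \frac{422424}{362} - \frac{517}{370} = \left(-422424\right) \frac{1}{362} - \frac{517}{370} = - \frac{211212}{181} - \frac{517}{370} = - \frac{78242017}{66970}$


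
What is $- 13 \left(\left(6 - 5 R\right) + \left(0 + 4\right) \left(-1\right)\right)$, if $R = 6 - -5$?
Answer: $689$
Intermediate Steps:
$R = 11$ ($R = 6 + 5 = 11$)
$- 13 \left(\left(6 - 5 R\right) + \left(0 + 4\right) \left(-1\right)\right) = - 13 \left(\left(6 - 55\right) + \left(0 + 4\right) \left(-1\right)\right) = - 13 \left(\left(6 - 55\right) + 4 \left(-1\right)\right) = - 13 \left(-49 - 4\right) = \left(-13\right) \left(-53\right) = 689$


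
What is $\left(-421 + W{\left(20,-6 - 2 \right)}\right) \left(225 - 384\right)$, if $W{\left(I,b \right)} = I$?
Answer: $63759$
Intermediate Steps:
$\left(-421 + W{\left(20,-6 - 2 \right)}\right) \left(225 - 384\right) = \left(-421 + 20\right) \left(225 - 384\right) = \left(-401\right) \left(-159\right) = 63759$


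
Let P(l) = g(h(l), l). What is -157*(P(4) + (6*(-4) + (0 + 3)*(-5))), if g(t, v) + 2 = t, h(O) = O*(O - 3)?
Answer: 5809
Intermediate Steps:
h(O) = O*(-3 + O)
g(t, v) = -2 + t
P(l) = -2 + l*(-3 + l)
-157*(P(4) + (6*(-4) + (0 + 3)*(-5))) = -157*((-2 + 4*(-3 + 4)) + (6*(-4) + (0 + 3)*(-5))) = -157*((-2 + 4*1) + (-24 + 3*(-5))) = -157*((-2 + 4) + (-24 - 15)) = -157*(2 - 39) = -157*(-37) = 5809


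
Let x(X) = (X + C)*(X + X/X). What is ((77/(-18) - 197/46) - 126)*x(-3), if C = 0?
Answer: -55708/69 ≈ -807.36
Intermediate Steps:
x(X) = X*(1 + X) (x(X) = (X + 0)*(X + X/X) = X*(X + 1) = X*(1 + X))
((77/(-18) - 197/46) - 126)*x(-3) = ((77/(-18) - 197/46) - 126)*(-3*(1 - 3)) = ((77*(-1/18) - 197*1/46) - 126)*(-3*(-2)) = ((-77/18 - 197/46) - 126)*6 = (-1772/207 - 126)*6 = -27854/207*6 = -55708/69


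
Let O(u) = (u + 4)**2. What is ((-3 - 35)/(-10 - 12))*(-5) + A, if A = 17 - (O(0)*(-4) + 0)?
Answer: 796/11 ≈ 72.364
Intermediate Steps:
O(u) = (4 + u)**2
A = 81 (A = 17 - ((4 + 0)**2*(-4) + 0) = 17 - (4**2*(-4) + 0) = 17 - (16*(-4) + 0) = 17 - (-64 + 0) = 17 - 1*(-64) = 17 + 64 = 81)
((-3 - 35)/(-10 - 12))*(-5) + A = ((-3 - 35)/(-10 - 12))*(-5) + 81 = -38/(-22)*(-5) + 81 = -38*(-1/22)*(-5) + 81 = (19/11)*(-5) + 81 = -95/11 + 81 = 796/11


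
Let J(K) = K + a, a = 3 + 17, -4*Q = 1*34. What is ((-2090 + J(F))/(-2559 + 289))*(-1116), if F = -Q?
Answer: -1150317/1135 ≈ -1013.5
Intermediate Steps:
Q = -17/2 (Q = -34/4 = -¼*34 = -17/2 ≈ -8.5000)
F = 17/2 (F = -1*(-17/2) = 17/2 ≈ 8.5000)
a = 20
J(K) = 20 + K (J(K) = K + 20 = 20 + K)
((-2090 + J(F))/(-2559 + 289))*(-1116) = ((-2090 + (20 + 17/2))/(-2559 + 289))*(-1116) = ((-2090 + 57/2)/(-2270))*(-1116) = -4123/2*(-1/2270)*(-1116) = (4123/4540)*(-1116) = -1150317/1135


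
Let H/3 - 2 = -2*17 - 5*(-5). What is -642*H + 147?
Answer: 13629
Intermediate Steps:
H = -21 (H = 6 + 3*(-2*17 - 5*(-5)) = 6 + 3*(-34 + 25) = 6 + 3*(-9) = 6 - 27 = -21)
-642*H + 147 = -642*(-21) + 147 = 13482 + 147 = 13629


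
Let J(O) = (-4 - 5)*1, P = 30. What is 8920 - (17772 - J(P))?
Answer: -8861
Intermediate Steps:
J(O) = -9 (J(O) = -9*1 = -9)
8920 - (17772 - J(P)) = 8920 - (17772 - 1*(-9)) = 8920 - (17772 + 9) = 8920 - 1*17781 = 8920 - 17781 = -8861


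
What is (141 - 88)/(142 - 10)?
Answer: 53/132 ≈ 0.40152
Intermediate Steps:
(141 - 88)/(142 - 10) = 53/132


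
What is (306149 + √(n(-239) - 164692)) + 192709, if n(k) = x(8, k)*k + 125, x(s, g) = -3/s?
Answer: 498858 + I*√2631638/4 ≈ 4.9886e+5 + 405.56*I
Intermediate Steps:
n(k) = 125 - 3*k/8 (n(k) = (-3/8)*k + 125 = (-3*⅛)*k + 125 = -3*k/8 + 125 = 125 - 3*k/8)
(306149 + √(n(-239) - 164692)) + 192709 = (306149 + √((125 - 3/8*(-239)) - 164692)) + 192709 = (306149 + √((125 + 717/8) - 164692)) + 192709 = (306149 + √(1717/8 - 164692)) + 192709 = (306149 + √(-1315819/8)) + 192709 = (306149 + I*√2631638/4) + 192709 = 498858 + I*√2631638/4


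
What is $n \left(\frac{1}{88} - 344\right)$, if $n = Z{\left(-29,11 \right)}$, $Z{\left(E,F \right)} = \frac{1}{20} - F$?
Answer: $\frac{6629349}{1760} \approx 3766.7$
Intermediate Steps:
$Z{\left(E,F \right)} = \frac{1}{20} - F$
$n = - \frac{219}{20}$ ($n = \frac{1}{20} - 11 = - \frac{219}{20} \approx -10.95$)
$n \left(\frac{1}{88} - 344\right) = - \frac{219 \left(\frac{1}{88} - 344\right)}{20} = \left(- \frac{219}{20}\right) \left(- \frac{30271}{88}\right) = \frac{6629349}{1760}$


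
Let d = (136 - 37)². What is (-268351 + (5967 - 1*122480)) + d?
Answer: -375063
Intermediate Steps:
d = 9801 (d = 99² = 9801)
(-268351 + (5967 - 1*122480)) + d = (-268351 + (5967 - 1*122480)) + 9801 = (-268351 + (5967 - 122480)) + 9801 = (-268351 - 116513) + 9801 = -384864 + 9801 = -375063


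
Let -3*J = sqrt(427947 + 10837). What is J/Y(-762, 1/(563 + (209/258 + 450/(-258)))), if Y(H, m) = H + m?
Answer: 145013*sqrt(1714)/20718684 ≈ 0.28977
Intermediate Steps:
J = -16*sqrt(1714)/3 (J = -sqrt(427947 + 10837)/3 = -16*sqrt(1714)/3 ≈ -220.80)
J/Y(-762, 1/(563 + (209/258 + 450/(-258)))) = (-16*sqrt(1714)/3)/(-762 + 1/(563 + (209/258 + 450/(-258)))) = (-16*sqrt(1714)/3)/(-762 + 1/(563 + (209*(1/258) + 450*(-1/258)))) = (-16*sqrt(1714)/3)/(-762 + 1/(563 + (209/258 - 75/43))) = (-16*sqrt(1714)/3)/(-762 + 1/(563 - 241/258)) = (-16*sqrt(1714)/3)/(-762 + 1/(145013/258)) = (-16*sqrt(1714)/3)/(-762 + 258/145013) = (-16*sqrt(1714)/3)/(-110499648/145013) = -16*sqrt(1714)/3*(-145013/110499648) = 145013*sqrt(1714)/20718684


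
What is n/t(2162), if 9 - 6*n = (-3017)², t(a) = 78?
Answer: -2275570/117 ≈ -19449.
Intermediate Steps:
n = -4551140/3 (n = 3/2 - ⅙*(-3017)² = 3/2 - ⅙*9102289 = 3/2 - 9102289/6 = -4551140/3 ≈ -1.5170e+6)
n/t(2162) = -4551140/3/78 = -4551140/3*1/78 = -2275570/117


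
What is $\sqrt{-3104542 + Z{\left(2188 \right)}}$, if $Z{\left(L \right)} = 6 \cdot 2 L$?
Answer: $i \sqrt{3078286} \approx 1754.5 i$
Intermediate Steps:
$Z{\left(L \right)} = 12 L$
$\sqrt{-3104542 + Z{\left(2188 \right)}} = \sqrt{-3104542 + 12 \cdot 2188} = \sqrt{-3104542 + 26256} = \sqrt{-3078286} = i \sqrt{3078286}$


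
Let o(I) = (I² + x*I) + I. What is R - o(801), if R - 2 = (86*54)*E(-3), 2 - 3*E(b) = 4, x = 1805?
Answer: -2091301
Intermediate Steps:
E(b) = -⅔ (E(b) = ⅔ - ⅓*4 = ⅔ - 4/3 = -⅔)
o(I) = I² + 1806*I (o(I) = (I² + 1805*I) + I = I² + 1806*I)
R = -3094 (R = 2 + (86*54)*(-⅔) = 2 + 4644*(-⅔) = 2 - 3096 = -3094)
R - o(801) = -3094 - 801*(1806 + 801) = -3094 - 801*2607 = -3094 - 1*2088207 = -3094 - 2088207 = -2091301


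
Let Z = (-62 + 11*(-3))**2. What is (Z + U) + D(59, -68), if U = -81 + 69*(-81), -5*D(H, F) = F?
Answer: 16843/5 ≈ 3368.6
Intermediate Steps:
D(H, F) = -F/5
U = -5670 (U = -81 - 5589 = -5670)
Z = 9025 (Z = (-62 - 33)**2 = (-95)**2 = 9025)
(Z + U) + D(59, -68) = (9025 - 5670) - 1/5*(-68) = 3355 + 68/5 = 16843/5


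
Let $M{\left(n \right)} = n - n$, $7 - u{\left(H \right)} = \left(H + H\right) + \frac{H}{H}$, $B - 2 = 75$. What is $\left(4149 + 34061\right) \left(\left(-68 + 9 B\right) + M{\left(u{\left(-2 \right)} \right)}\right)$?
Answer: $23881250$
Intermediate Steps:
$B = 77$ ($B = 2 + 75 = 77$)
$u{\left(H \right)} = 6 - 2 H$ ($u{\left(H \right)} = 7 - \left(\left(H + H\right) + \frac{H}{H}\right) = 7 - \left(2 H + 1\right) = 7 - \left(1 + 2 H\right) = 6 - 2 H$)
$M{\left(n \right)} = 0$
$\left(4149 + 34061\right) \left(\left(-68 + 9 B\right) + M{\left(u{\left(-2 \right)} \right)}\right) = \left(4149 + 34061\right) \left(\left(-68 + 9 \cdot 77\right) + 0\right) = 38210 \left(\left(-68 + 693\right) + 0\right) = 38210 \left(625 + 0\right) = 38210 \cdot 625 = 23881250$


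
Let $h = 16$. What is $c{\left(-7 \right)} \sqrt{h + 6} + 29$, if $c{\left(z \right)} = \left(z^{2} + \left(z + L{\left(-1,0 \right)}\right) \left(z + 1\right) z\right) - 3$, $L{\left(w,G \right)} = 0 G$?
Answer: $29 - 248 \sqrt{22} \approx -1134.2$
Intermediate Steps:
$L{\left(w,G \right)} = 0$
$c{\left(z \right)} = -3 + z^{2} + z^{2} \left(1 + z\right)$ ($c{\left(z \right)} = \left(z^{2} + \left(z + 0\right) \left(z + 1\right) z\right) - 3 = \left(z^{2} + z \left(1 + z\right) z\right) - 3 = \left(z^{2} + z^{2} \left(1 + z\right)\right) - 3 = -3 + z^{2} + z^{2} \left(1 + z\right)$)
$c{\left(-7 \right)} \sqrt{h + 6} + 29 = \left(-3 + \left(-7\right)^{3} + 2 \left(-7\right)^{2}\right) \sqrt{16 + 6} + 29 = \left(-3 - 343 + 2 \cdot 49\right) \sqrt{22} + 29 = \left(-3 - 343 + 98\right) \sqrt{22} + 29 = - 248 \sqrt{22} + 29 = 29 - 248 \sqrt{22}$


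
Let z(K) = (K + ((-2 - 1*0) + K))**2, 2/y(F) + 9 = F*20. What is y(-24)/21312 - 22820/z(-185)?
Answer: -825765481/5007563424 ≈ -0.16490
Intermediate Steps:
y(F) = 2/(-9 + 20*F) (y(F) = 2/(-9 + F*20) = 2/(-9 + 20*F))
z(K) = (-2 + 2*K)**2 (z(K) = (K + ((-2 + 0) + K))**2 = (K + (-2 + K))**2 = (-2 + 2*K)**2)
y(-24)/21312 - 22820/z(-185) = (2/(-9 + 20*(-24)))/21312 - 22820*1/(4*(-1 - 185)**2) = (2/(-9 - 480))*(1/21312) - 22820/(4*(-186)**2) = (2/(-489))*(1/21312) - 22820/(4*34596) = (2*(-1/489))*(1/21312) - 22820/138384 = -2/489*1/21312 - 22820*1/138384 = -1/5210784 - 5705/34596 = -825765481/5007563424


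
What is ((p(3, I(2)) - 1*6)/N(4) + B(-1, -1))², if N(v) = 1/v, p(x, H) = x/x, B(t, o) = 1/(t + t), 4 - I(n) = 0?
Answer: 1681/4 ≈ 420.25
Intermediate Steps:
I(n) = 4 (I(n) = 4 - 1*0 = 4 + 0 = 4)
B(t, o) = 1/(2*t)
p(x, H) = 1
((p(3, I(2)) - 1*6)/N(4) + B(-1, -1))² = ((1 - 1*6)/(1/4) + (½)/(-1))² = ((1 - 6)/(¼) + (½)*(-1))² = (-5*4 - ½)² = (-20 - ½)² = (-41/2)² = 1681/4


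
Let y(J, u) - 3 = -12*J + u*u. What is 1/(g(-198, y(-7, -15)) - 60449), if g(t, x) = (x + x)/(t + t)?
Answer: -33/1994869 ≈ -1.6542e-5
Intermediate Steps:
y(J, u) = 3 + u² - 12*J (y(J, u) = 3 + (-12*J + u*u) = 3 + (-12*J + u²) = 3 + (u² - 12*J) = 3 + u² - 12*J)
g(t, x) = x/t (g(t, x) = (2*x)/((2*t)) = (2*x)*(1/(2*t)) = x/t)
1/(g(-198, y(-7, -15)) - 60449) = 1/((3 + (-15)² - 12*(-7))/(-198) - 60449) = 1/((3 + 225 + 84)*(-1/198) - 60449) = 1/(312*(-1/198) - 60449) = 1/(-52/33 - 60449) = 1/(-1994869/33) = -33/1994869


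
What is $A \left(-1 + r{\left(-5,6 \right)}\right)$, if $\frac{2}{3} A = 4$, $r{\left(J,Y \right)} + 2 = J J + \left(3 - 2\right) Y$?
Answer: $168$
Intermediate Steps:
$r{\left(J,Y \right)} = -2 + Y + J^{2}$ ($r{\left(J,Y \right)} = -2 + \left(J J + \left(3 - 2\right) Y\right) = -2 + \left(J^{2} + \left(3 - 2\right) Y\right) = -2 + \left(J^{2} + 1 Y\right) = -2 + \left(J^{2} + Y\right) = -2 + \left(Y + J^{2}\right) = -2 + Y + J^{2}$)
$A = 6$ ($A = \frac{3}{2} \cdot 4 = 6$)
$A \left(-1 + r{\left(-5,6 \right)}\right) = 6 \left(-1 + \left(-2 + 6 + \left(-5\right)^{2}\right)\right) = 6 \left(-1 + \left(-2 + 6 + 25\right)\right) = 6 \left(-1 + 29\right) = 6 \cdot 28 = 168$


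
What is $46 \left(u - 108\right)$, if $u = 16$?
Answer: $-4232$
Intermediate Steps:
$46 \left(u - 108\right) = 46 \left(16 - 108\right) = 46 \left(-92\right) = -4232$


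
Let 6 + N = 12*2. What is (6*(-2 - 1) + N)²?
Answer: 0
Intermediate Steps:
N = 18 (N = -6 + 12*2 = -6 + 24 = 18)
(6*(-2 - 1) + N)² = (6*(-2 - 1) + 18)² = (6*(-3) + 18)² = (-18 + 18)² = 0² = 0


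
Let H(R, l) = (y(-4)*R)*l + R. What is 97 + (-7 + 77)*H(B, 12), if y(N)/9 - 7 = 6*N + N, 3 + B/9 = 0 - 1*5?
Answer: 11425777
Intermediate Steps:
B = -72 (B = -27 + 9*(0 - 1*5) = -27 + 9*(0 - 5) = -27 + 9*(-5) = -27 - 45 = -72)
y(N) = 63 + 63*N (y(N) = 63 + 9*(6*N + N) = 63 + 9*(7*N) = 63 + 63*N)
H(R, l) = R - 189*R*l (H(R, l) = ((63 + 63*(-4))*R)*l + R = ((63 - 252)*R)*l + R = (-189*R)*l + R = -189*R*l + R = R - 189*R*l)
97 + (-7 + 77)*H(B, 12) = 97 + (-7 + 77)*(-72*(1 - 189*12)) = 97 + 70*(-72*(1 - 2268)) = 97 + 70*(-72*(-2267)) = 97 + 70*163224 = 97 + 11425680 = 11425777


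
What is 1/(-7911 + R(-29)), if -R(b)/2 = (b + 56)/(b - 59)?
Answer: -44/348057 ≈ -0.00012642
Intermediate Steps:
R(b) = -2*(56 + b)/(-59 + b) (R(b) = -2*(b + 56)/(b - 59) = -2*(56 + b)/(-59 + b))
1/(-7911 + R(-29)) = 1/(-7911 + 2*(-56 - 1*(-29))/(-59 - 29)) = 1/(-7911 + 2*(-56 + 29)/(-88)) = 1/(-7911 + 2*(-1/88)*(-27)) = 1/(-7911 + 27/44) = 1/(-348057/44) = -44/348057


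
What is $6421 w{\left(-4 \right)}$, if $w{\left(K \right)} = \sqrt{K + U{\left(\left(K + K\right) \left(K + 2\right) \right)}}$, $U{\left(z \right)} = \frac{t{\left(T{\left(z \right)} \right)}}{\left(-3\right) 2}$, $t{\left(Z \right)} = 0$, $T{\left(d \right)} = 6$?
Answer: $12842 i \approx 12842.0 i$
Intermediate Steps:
$U{\left(z \right)} = 0$ ($U{\left(z \right)} = \frac{0}{\left(-3\right) 2} = \frac{0}{-6} = 0 \left(- \frac{1}{6}\right) = 0$)
$w{\left(K \right)} = \sqrt{K}$ ($w{\left(K \right)} = \sqrt{K + 0} = \sqrt{K}$)
$6421 w{\left(-4 \right)} = 6421 \sqrt{-4} = 6421 \cdot 2 i = 12842 i$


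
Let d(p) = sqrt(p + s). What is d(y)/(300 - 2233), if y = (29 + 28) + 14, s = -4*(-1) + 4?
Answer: -sqrt(79)/1933 ≈ -0.0045981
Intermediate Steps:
s = 8 (s = 4 + 4 = 8)
y = 71 (y = 57 + 14 = 71)
d(p) = sqrt(8 + p) (d(p) = sqrt(p + 8) = sqrt(8 + p))
d(y)/(300 - 2233) = sqrt(8 + 71)/(300 - 2233) = sqrt(79)/(-1933) = sqrt(79)*(-1/1933) = -sqrt(79)/1933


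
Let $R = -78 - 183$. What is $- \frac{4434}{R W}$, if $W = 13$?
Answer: $\frac{1478}{1131} \approx 1.3068$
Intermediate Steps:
$R = -261$
$- \frac{4434}{R W} = - \frac{4434}{\left(-261\right) 13} = - \frac{4434}{-3393} = \left(-4434\right) \left(- \frac{1}{3393}\right) = \frac{1478}{1131}$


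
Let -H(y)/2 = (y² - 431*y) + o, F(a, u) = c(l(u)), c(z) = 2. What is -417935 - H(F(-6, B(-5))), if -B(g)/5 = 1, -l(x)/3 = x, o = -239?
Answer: -420129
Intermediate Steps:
l(x) = -3*x
B(g) = -5 (B(g) = -5*1 = -5)
F(a, u) = 2
H(y) = 478 - 2*y² + 862*y (H(y) = -2*((y² - 431*y) - 239) = -2*(-239 + y² - 431*y) = 478 - 2*y² + 862*y)
-417935 - H(F(-6, B(-5))) = -417935 - (478 - 2*2² + 862*2) = -417935 - (478 - 2*4 + 1724) = -417935 - (478 - 8 + 1724) = -417935 - 1*2194 = -417935 - 2194 = -420129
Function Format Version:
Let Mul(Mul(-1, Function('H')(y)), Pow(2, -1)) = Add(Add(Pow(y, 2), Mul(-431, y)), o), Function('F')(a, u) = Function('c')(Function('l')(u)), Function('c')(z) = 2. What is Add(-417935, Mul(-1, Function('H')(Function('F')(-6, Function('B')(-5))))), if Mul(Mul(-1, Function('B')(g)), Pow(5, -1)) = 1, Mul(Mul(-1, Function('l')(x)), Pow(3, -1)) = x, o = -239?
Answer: -420129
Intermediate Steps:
Function('l')(x) = Mul(-3, x)
Function('B')(g) = -5 (Function('B')(g) = Mul(-5, 1) = -5)
Function('F')(a, u) = 2
Function('H')(y) = Add(478, Mul(-2, Pow(y, 2)), Mul(862, y)) (Function('H')(y) = Mul(-2, Add(Add(Pow(y, 2), Mul(-431, y)), -239)) = Mul(-2, Add(-239, Pow(y, 2), Mul(-431, y))) = Add(478, Mul(-2, Pow(y, 2)), Mul(862, y)))
Add(-417935, Mul(-1, Function('H')(Function('F')(-6, Function('B')(-5))))) = Add(-417935, Mul(-1, Add(478, Mul(-2, Pow(2, 2)), Mul(862, 2)))) = Add(-417935, Mul(-1, Add(478, Mul(-2, 4), 1724))) = Add(-417935, Mul(-1, Add(478, -8, 1724))) = Add(-417935, Mul(-1, 2194)) = Add(-417935, -2194) = -420129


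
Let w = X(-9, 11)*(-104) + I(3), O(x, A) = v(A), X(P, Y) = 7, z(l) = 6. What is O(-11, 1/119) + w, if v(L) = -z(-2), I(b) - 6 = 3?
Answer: -725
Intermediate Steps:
I(b) = 9 (I(b) = 6 + 3 = 9)
v(L) = -6 (v(L) = -1*6 = -6)
O(x, A) = -6
w = -719 (w = 7*(-104) + 9 = -728 + 9 = -719)
O(-11, 1/119) + w = -6 - 719 = -725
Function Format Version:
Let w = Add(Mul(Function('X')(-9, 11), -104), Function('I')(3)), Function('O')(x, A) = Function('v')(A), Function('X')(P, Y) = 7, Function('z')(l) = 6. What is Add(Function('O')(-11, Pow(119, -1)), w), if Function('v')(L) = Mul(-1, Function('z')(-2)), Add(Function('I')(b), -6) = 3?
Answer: -725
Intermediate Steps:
Function('I')(b) = 9 (Function('I')(b) = Add(6, 3) = 9)
Function('v')(L) = -6 (Function('v')(L) = Mul(-1, 6) = -6)
Function('O')(x, A) = -6
w = -719 (w = Add(Mul(7, -104), 9) = Add(-728, 9) = -719)
Add(Function('O')(-11, Pow(119, -1)), w) = Add(-6, -719) = -725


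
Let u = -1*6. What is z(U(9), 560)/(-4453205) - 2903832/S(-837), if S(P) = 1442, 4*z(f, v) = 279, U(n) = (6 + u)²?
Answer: -251094354993/124689740 ≈ -2013.8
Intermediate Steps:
u = -6
U(n) = 0 (U(n) = (6 - 6)² = 0² = 0)
z(f, v) = 279/4 (z(f, v) = (¼)*279 = 279/4)
z(U(9), 560)/(-4453205) - 2903832/S(-837) = (279/4)/(-4453205) - 2903832/1442 = (279/4)*(-1/4453205) - 2903832*1/1442 = -279/17812820 - 1451916/721 = -251094354993/124689740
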